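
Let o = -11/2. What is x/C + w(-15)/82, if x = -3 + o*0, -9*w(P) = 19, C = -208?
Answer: -869/76752 ≈ -0.011322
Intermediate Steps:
w(P) = -19/9 (w(P) = -1/9*19 = -19/9)
o = -11/2 (o = -11*1/2 = -11/2 ≈ -5.5000)
x = -3 (x = -3 - 11/2*0 = -3 + 0 = -3)
x/C + w(-15)/82 = -3/(-208) - 19/9/82 = -3*(-1/208) - 19/9*1/82 = 3/208 - 19/738 = -869/76752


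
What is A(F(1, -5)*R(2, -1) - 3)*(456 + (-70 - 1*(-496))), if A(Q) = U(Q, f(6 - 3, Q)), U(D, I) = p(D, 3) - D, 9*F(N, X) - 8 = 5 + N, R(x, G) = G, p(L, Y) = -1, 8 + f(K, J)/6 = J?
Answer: 3136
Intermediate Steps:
f(K, J) = -48 + 6*J
F(N, X) = 13/9 + N/9 (F(N, X) = 8/9 + (5 + N)/9 = 8/9 + (5/9 + N/9) = 13/9 + N/9)
U(D, I) = -1 - D
A(Q) = -1 - Q
A(F(1, -5)*R(2, -1) - 3)*(456 + (-70 - 1*(-496))) = (-1 - ((13/9 + (⅑)*1)*(-1) - 3))*(456 + (-70 - 1*(-496))) = (-1 - ((13/9 + ⅑)*(-1) - 3))*(456 + (-70 + 496)) = (-1 - ((14/9)*(-1) - 3))*(456 + 426) = (-1 - (-14/9 - 3))*882 = (-1 - 1*(-41/9))*882 = (-1 + 41/9)*882 = (32/9)*882 = 3136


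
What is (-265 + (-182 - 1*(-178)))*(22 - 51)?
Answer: 7801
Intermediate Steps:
(-265 + (-182 - 1*(-178)))*(22 - 51) = (-265 + (-182 + 178))*(-29) = (-265 - 4)*(-29) = -269*(-29) = 7801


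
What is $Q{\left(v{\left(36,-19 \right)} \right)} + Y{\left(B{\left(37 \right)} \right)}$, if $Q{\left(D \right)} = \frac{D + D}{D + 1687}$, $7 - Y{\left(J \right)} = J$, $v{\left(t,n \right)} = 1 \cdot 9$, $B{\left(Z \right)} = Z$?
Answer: $- \frac{25431}{848} \approx -29.989$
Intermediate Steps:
$v{\left(t,n \right)} = 9$
$Y{\left(J \right)} = 7 - J$
$Q{\left(D \right)} = \frac{2 D}{1687 + D}$
$Q{\left(v{\left(36,-19 \right)} \right)} + Y{\left(B{\left(37 \right)} \right)} = 2 \cdot 9 \frac{1}{1687 + 9} + \left(7 - 37\right) = 2 \cdot 9 \cdot \frac{1}{1696} + \left(7 - 37\right) = 2 \cdot 9 \cdot \frac{1}{1696} - 30 = \frac{9}{848} - 30 = - \frac{25431}{848}$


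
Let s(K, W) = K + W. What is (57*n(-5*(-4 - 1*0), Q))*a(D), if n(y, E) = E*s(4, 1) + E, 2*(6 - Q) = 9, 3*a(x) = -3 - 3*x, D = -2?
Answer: 513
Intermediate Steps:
a(x) = -1 - x (a(x) = (-3 - 3*x)/3 = -1 - x)
Q = 3/2 (Q = 6 - 1/2*9 = 6 - 9/2 = 3/2 ≈ 1.5000)
n(y, E) = 6*E (n(y, E) = E*(4 + 1) + E = E*5 + E = 5*E + E = 6*E)
(57*n(-5*(-4 - 1*0), Q))*a(D) = (57*(6*(3/2)))*(-1 - 1*(-2)) = (57*9)*(-1 + 2) = 513*1 = 513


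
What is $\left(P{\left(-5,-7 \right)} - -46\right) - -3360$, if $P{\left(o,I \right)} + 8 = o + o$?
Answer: $3388$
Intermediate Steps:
$P{\left(o,I \right)} = -8 + 2 o$ ($P{\left(o,I \right)} = -8 + \left(o + o\right) = -8 + 2 o$)
$\left(P{\left(-5,-7 \right)} - -46\right) - -3360 = \left(\left(-8 + 2 \left(-5\right)\right) - -46\right) - -3360 = \left(\left(-8 - 10\right) + 46\right) + 3360 = \left(-18 + 46\right) + 3360 = 28 + 3360 = 3388$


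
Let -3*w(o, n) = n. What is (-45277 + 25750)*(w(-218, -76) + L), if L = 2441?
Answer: -48160091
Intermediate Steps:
w(o, n) = -n/3
(-45277 + 25750)*(w(-218, -76) + L) = (-45277 + 25750)*(-1/3*(-76) + 2441) = -19527*(76/3 + 2441) = -19527*7399/3 = -48160091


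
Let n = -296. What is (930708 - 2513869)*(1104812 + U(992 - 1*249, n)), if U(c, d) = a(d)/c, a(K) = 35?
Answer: -1299577841564511/743 ≈ -1.7491e+12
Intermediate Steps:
U(c, d) = 35/c
(930708 - 2513869)*(1104812 + U(992 - 1*249, n)) = (930708 - 2513869)*(1104812 + 35/(992 - 1*249)) = -1583161*(1104812 + 35/(992 - 249)) = -1583161*(1104812 + 35/743) = -1583161*820875351/743 = -1299577841564511/743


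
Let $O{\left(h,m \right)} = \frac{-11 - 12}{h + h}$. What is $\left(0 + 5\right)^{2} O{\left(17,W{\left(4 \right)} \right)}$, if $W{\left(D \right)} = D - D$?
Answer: $- \frac{575}{34} \approx -16.912$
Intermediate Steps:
$W{\left(D \right)} = 0$
$O{\left(h,m \right)} = - \frac{23}{2 h}$
$\left(0 + 5\right)^{2} O{\left(17,W{\left(4 \right)} \right)} = \left(0 + 5\right)^{2} \left(- \frac{23}{2 \cdot 17}\right) = 5^{2} \left(\left(- \frac{23}{2}\right) \frac{1}{17}\right) = 25 \left(- \frac{23}{34}\right) = - \frac{575}{34}$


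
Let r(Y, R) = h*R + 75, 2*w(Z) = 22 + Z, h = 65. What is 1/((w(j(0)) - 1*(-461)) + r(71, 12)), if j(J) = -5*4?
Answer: 1/1317 ≈ 0.00075930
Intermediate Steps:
j(J) = -20
w(Z) = 11 + Z/2 (w(Z) = (22 + Z)/2 = 11 + Z/2)
r(Y, R) = 75 + 65*R (r(Y, R) = 65*R + 75 = 75 + 65*R)
1/((w(j(0)) - 1*(-461)) + r(71, 12)) = 1/(((11 + (½)*(-20)) - 1*(-461)) + (75 + 65*12)) = 1/(((11 - 10) + 461) + (75 + 780)) = 1/((1 + 461) + 855) = 1/(462 + 855) = 1/1317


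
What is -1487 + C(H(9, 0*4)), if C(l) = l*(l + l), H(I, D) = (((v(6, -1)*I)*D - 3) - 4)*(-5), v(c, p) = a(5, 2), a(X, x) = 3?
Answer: 963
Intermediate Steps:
v(c, p) = 3
H(I, D) = 35 - 15*D*I (H(I, D) = (((3*I)*D - 3) - 4)*(-5) = ((3*D*I - 3) - 4)*(-5) = ((-3 + 3*D*I) - 4)*(-5) = (-7 + 3*D*I)*(-5) = 35 - 15*D*I)
C(l) = 2*l² (C(l) = l*(2*l) = 2*l²)
-1487 + C(H(9, 0*4)) = -1487 + 2*(35 - 15*0*4*9)² = -1487 + 2*(35 - 15*0*9)² = -1487 + 2*(35 + 0)² = -1487 + 2*35² = -1487 + 2*1225 = -1487 + 2450 = 963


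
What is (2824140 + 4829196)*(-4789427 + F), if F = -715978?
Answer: -42134714281080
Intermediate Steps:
(2824140 + 4829196)*(-4789427 + F) = (2824140 + 4829196)*(-4789427 - 715978) = 7653336*(-5505405) = -42134714281080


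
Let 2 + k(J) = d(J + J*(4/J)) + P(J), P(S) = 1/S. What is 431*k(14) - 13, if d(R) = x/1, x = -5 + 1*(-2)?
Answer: -54057/14 ≈ -3861.2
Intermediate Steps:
x = -7 (x = -5 - 2 = -7)
d(R) = -7 (d(R) = -7/1 = -7*1 = -7)
k(J) = -9 + 1/J (k(J) = -2 + (-7 + 1/J) = -9 + 1/J)
431*k(14) - 13 = 431*(-9 + 1/14) - 13 = 431*(-125/14) - 13 = -53875/14 - 13 = -54057/14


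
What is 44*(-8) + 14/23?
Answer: -8082/23 ≈ -351.39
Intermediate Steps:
44*(-8) + 14/23 = -352 + 14*(1/23) = -352 + 14/23 = -8082/23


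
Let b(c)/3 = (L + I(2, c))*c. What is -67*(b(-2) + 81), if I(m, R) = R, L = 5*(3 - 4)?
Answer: -8241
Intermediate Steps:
L = -5 (L = 5*(-1) = -5)
b(c) = 3*c*(-5 + c) (b(c) = 3*((-5 + c)*c) = 3*(c*(-5 + c)) = 3*c*(-5 + c))
-67*(b(-2) + 81) = -67*(3*(-2)*(-5 - 2) + 81) = -67*(3*(-2)*(-7) + 81) = -67*(42 + 81) = -67*123 = -8241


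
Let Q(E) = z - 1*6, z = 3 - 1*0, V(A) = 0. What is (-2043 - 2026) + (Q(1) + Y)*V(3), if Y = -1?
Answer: -4069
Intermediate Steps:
z = 3 (z = 3 + 0 = 3)
Q(E) = -3 (Q(E) = 3 - 1*6 = 3 - 6 = -3)
(-2043 - 2026) + (Q(1) + Y)*V(3) = (-2043 - 2026) + (-3 - 1)*0 = -4069 - 4*0 = -4069 + 0 = -4069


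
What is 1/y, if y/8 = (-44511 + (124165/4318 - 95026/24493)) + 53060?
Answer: 52880387/3627118832012 ≈ 1.4579e-5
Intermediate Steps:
y = 3627118832012/52880387 (y = 8*((-44511 + (124165/4318 - 95026/24493)) + 53060) = 8*((-44511 + 2630851077/105760774) + 53060) = 8*(-4704886960437/105760774 + 53060) = 8*(906779708003/105760774) = 3627118832012/52880387 ≈ 68591.)
1/y = 1/(3627118832012/52880387) = 52880387/3627118832012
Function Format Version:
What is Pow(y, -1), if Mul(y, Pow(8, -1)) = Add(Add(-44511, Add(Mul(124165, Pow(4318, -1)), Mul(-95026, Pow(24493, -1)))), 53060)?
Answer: Rational(52880387, 3627118832012) ≈ 1.4579e-5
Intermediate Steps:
y = Rational(3627118832012, 52880387) (y = Mul(8, Add(Add(-44511, Add(Mul(124165, Pow(4318, -1)), Mul(-95026, Pow(24493, -1)))), 53060)) = Mul(8, Add(Add(-44511, Add(Mul(124165, Rational(1, 4318)), Mul(-95026, Rational(1, 24493)))), 53060)) = Mul(8, Add(Add(-44511, Add(Rational(124165, 4318), Rational(-95026, 24493))), 53060)) = Mul(8, Add(Add(-44511, Rational(2630851077, 105760774)), 53060)) = Mul(8, Add(Rational(-4704886960437, 105760774), 53060)) = Mul(8, Rational(906779708003, 105760774)) = Rational(3627118832012, 52880387) ≈ 68591.)
Pow(y, -1) = Pow(Rational(3627118832012, 52880387), -1) = Rational(52880387, 3627118832012)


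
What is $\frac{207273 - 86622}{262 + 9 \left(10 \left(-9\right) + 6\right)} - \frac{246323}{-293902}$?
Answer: $- \frac{180295340}{740753} \approx -243.39$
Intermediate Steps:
$\frac{207273 - 86622}{262 + 9 \left(10 \left(-9\right) + 6\right)} - \frac{246323}{-293902} = \frac{120651}{262 + 9 \left(-90 + 6\right)} - - \frac{5027}{5998} = \frac{120651}{262 + 9 \left(-84\right)} + \frac{5027}{5998} = \frac{120651}{262 - 756} + \frac{5027}{5998} = \frac{120651}{-494} + \frac{5027}{5998} = 120651 \left(- \frac{1}{494}\right) + \frac{5027}{5998} = - \frac{120651}{494} + \frac{5027}{5998} = - \frac{180295340}{740753}$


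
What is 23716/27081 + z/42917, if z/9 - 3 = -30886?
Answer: -6509263135/1162235277 ≈ -5.6006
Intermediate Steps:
z = -277947 (z = 27 + 9*(-30886) = 27 - 277974 = -277947)
23716/27081 + z/42917 = 23716/27081 - 277947/42917 = -6509263135/1162235277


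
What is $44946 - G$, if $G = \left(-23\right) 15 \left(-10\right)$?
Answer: $41496$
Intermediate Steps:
$G = 3450$ ($G = \left(-345\right) \left(-10\right) = 3450$)
$44946 - G = 44946 - 3450 = 41496$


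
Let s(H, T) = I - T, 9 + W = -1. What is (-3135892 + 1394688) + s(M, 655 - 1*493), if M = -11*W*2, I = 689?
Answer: -1740677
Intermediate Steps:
W = -10 (W = -9 - 1 = -10)
M = 220 (M = -11*(-10)*2 = 110*2 = 220)
s(H, T) = 689 - T
(-3135892 + 1394688) + s(M, 655 - 1*493) = (-3135892 + 1394688) + (689 - (655 - 1*493)) = -1741204 + (689 - (655 - 493)) = -1741204 + (689 - 1*162) = -1741204 + (689 - 162) = -1741204 + 527 = -1740677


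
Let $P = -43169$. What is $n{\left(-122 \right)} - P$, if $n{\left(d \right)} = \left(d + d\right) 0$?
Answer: $43169$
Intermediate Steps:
$n{\left(d \right)} = 0$ ($n{\left(d \right)} = 2 d 0 = 0$)
$n{\left(-122 \right)} - P = 0 - -43169 = 0 + 43169 = 43169$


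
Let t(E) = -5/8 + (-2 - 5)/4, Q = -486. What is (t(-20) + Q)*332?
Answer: -324281/2 ≈ -1.6214e+5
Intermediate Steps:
t(E) = -19/8 (t(E) = -5*⅛ - 7*¼ = -5/8 - 7/4 = -19/8)
(t(-20) + Q)*332 = (-19/8 - 486)*332 = -3907/8*332 = -324281/2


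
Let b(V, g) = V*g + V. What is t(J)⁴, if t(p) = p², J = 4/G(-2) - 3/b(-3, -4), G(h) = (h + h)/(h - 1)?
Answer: 16777216/6561 ≈ 2557.1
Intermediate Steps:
b(V, g) = V + V*g
G(h) = 2*h/(-1 + h) (G(h) = (2*h)/(-1 + h) = 2*h/(-1 + h))
J = 8/3 (J = 4/((2*(-2)/(-1 - 2))) - 3*(-1/(3*(1 - 4))) = 4/((2*(-2)/(-3))) - 3/((-3*(-3))) = 4/((2*(-2)*(-⅓))) - 3/9 = 4/(4/3) - 3*⅑ = 4*(¾) - ⅓ = 3 - ⅓ = 8/3 ≈ 2.6667)
t(J)⁴ = ((8/3)²)⁴ = (64/9)⁴ = 16777216/6561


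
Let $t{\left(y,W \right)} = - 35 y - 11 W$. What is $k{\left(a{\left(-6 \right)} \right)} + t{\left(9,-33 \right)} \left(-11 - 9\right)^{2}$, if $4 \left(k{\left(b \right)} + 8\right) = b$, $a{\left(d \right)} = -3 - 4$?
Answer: $\frac{76761}{4} \approx 19190.0$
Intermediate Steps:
$a{\left(d \right)} = -7$
$k{\left(b \right)} = -8 + \frac{b}{4}$
$k{\left(a{\left(-6 \right)} \right)} + t{\left(9,-33 \right)} \left(-11 - 9\right)^{2} = \left(-8 + \frac{1}{4} \left(-7\right)\right) + \left(\left(-35\right) 9 - -363\right) \left(-11 - 9\right)^{2} = \left(-8 - \frac{7}{4}\right) + \left(-315 + 363\right) \left(-20\right)^{2} = - \frac{39}{4} + 48 \cdot 400 = - \frac{39}{4} + 19200 = \frac{76761}{4}$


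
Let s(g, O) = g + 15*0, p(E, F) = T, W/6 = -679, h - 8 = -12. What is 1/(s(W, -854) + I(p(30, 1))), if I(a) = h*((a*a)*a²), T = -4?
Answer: -1/5098 ≈ -0.00019616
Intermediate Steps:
h = -4 (h = 8 - 12 = -4)
W = -4074 (W = 6*(-679) = -4074)
p(E, F) = -4
I(a) = -4*a⁴ (I(a) = -4*a*a*a² = -4*a²*a² = -4*a⁴)
s(g, O) = g (s(g, O) = g + 0 = g)
1/(s(W, -854) + I(p(30, 1))) = 1/(-4074 - 4*(-4)⁴) = 1/(-4074 - 4*256) = 1/(-4074 - 1024) = 1/(-5098) = -1/5098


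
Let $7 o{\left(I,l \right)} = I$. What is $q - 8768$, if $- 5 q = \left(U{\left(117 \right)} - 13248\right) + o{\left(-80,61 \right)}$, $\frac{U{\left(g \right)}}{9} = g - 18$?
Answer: $- \frac{220301}{35} \approx -6294.3$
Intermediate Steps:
$o{\left(I,l \right)} = \frac{I}{7}$
$U{\left(g \right)} = -162 + 9 g$ ($U{\left(g \right)} = 9 \left(g - 18\right) = 9 \left(-18 + g\right) = -162 + 9 g$)
$q = \frac{86579}{35}$ ($q = - \frac{\left(\left(-162 + 9 \cdot 117\right) - 13248\right) + \frac{1}{7} \left(-80\right)}{5} = - \frac{\left(\left(-162 + 1053\right) - 13248\right) - \frac{80}{7}}{5} = - \frac{\left(891 - 13248\right) - \frac{80}{7}}{5} = - \frac{-12357 - \frac{80}{7}}{5} = \left(- \frac{1}{5}\right) \left(- \frac{86579}{7}\right) = \frac{86579}{35} \approx 2473.7$)
$q - 8768 = \frac{86579}{35} - 8768 = - \frac{220301}{35}$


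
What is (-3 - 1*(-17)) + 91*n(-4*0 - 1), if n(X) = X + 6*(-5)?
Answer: -2807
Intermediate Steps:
n(X) = -30 + X (n(X) = X - 30 = -30 + X)
(-3 - 1*(-17)) + 91*n(-4*0 - 1) = (-3 - 1*(-17)) + 91*(-30 + (-4*0 - 1)) = (-3 + 17) + 91*(-30 + (0 - 1)) = 14 + 91*(-30 - 1) = 14 + 91*(-31) = 14 - 2821 = -2807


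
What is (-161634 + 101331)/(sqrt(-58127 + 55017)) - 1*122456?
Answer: -122456 + 60303*I*sqrt(3110)/3110 ≈ -1.2246e+5 + 1081.3*I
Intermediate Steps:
(-161634 + 101331)/(sqrt(-58127 + 55017)) - 1*122456 = -60303*(-I*sqrt(3110)/3110) - 122456 = -(-60303)*I*sqrt(3110)/3110 - 122456 = 60303*I*sqrt(3110)/3110 - 122456 = -122456 + 60303*I*sqrt(3110)/3110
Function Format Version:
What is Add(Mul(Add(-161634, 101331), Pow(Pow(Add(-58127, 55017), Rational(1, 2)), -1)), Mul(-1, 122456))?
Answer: Add(-122456, Mul(Rational(60303, 3110), I, Pow(3110, Rational(1, 2)))) ≈ Add(-1.2246e+5, Mul(1081.3, I))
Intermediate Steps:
Add(Mul(Add(-161634, 101331), Pow(Pow(Add(-58127, 55017), Rational(1, 2)), -1)), Mul(-1, 122456)) = Add(Mul(-60303, Pow(Pow(-3110, Rational(1, 2)), -1)), -122456) = Add(Mul(-60303, Pow(Mul(I, Pow(3110, Rational(1, 2))), -1)), -122456) = Add(Mul(-60303, Mul(Rational(-1, 3110), I, Pow(3110, Rational(1, 2)))), -122456) = Add(Mul(Rational(60303, 3110), I, Pow(3110, Rational(1, 2))), -122456) = Add(-122456, Mul(Rational(60303, 3110), I, Pow(3110, Rational(1, 2))))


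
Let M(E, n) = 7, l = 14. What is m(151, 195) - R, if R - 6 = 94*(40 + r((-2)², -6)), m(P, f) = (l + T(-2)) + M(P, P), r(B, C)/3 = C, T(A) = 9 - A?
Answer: -2042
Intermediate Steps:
r(B, C) = 3*C
m(P, f) = 32 (m(P, f) = (14 + (9 - 1*(-2))) + 7 = (14 + (9 + 2)) + 7 = (14 + 11) + 7 = 25 + 7 = 32)
R = 2074 (R = 6 + 94*(40 + 3*(-6)) = 6 + 94*(40 - 18) = 6 + 94*22 = 6 + 2068 = 2074)
m(151, 195) - R = 32 - 1*2074 = 32 - 2074 = -2042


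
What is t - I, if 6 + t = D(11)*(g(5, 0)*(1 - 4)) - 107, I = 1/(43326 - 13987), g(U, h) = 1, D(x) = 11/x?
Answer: -3403325/29339 ≈ -116.00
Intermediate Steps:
I = 1/29339 ≈ 3.4084e-5
t = -116 (t = -6 + ((11/11)*(1*(1 - 4)) - 107) = -6 + ((11*(1/11))*(1*(-3)) - 107) = -6 + (1*(-3) - 107) = -6 + (-3 - 107) = -6 - 110 = -116)
t - I = -116 - 1*1/29339 = -116 - 1/29339 = -3403325/29339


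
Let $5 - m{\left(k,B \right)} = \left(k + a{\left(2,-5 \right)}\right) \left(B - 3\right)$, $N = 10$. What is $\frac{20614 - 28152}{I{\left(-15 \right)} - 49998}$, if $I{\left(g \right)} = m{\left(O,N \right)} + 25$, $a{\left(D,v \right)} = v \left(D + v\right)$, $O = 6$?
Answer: $\frac{7538}{50115} \approx 0.15041$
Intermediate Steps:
$m{\left(k,B \right)} = 5 - \left(-3 + B\right) \left(15 + k\right)$ ($m{\left(k,B \right)} = 5 - \left(k - 5 \left(2 - 5\right)\right) \left(B - 3\right) = 5 - \left(k - -15\right) \left(-3 + B\right) = 5 - \left(k + 15\right) \left(-3 + B\right) = 5 - \left(15 + k\right) \left(-3 + B\right) = 5 - \left(-3 + B\right) \left(15 + k\right)$)
$I{\left(g \right)} = -117$ ($I{\left(g \right)} = \left(50 - 150 + 3 \cdot 6 - 10 \cdot 6\right) + 25 = \left(50 - 150 + 18 - 60\right) + 25 = -142 + 25 = -117$)
$\frac{20614 - 28152}{I{\left(-15 \right)} - 49998} = \frac{20614 - 28152}{-117 - 49998} = - \frac{7538}{-50115} = \left(-7538\right) \left(- \frac{1}{50115}\right) = \frac{7538}{50115}$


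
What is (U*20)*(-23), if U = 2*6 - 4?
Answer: -3680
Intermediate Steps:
U = 8 (U = 12 - 4 = 8)
(U*20)*(-23) = (8*20)*(-23) = 160*(-23) = -3680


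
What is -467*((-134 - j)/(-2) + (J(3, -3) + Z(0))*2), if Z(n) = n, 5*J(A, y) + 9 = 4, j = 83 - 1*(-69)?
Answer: -65847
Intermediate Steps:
j = 152 (j = 83 + 69 = 152)
J(A, y) = -1 (J(A, y) = -9/5 + (⅕)*4 = -9/5 + ⅘ = -1)
-467*((-134 - j)/(-2) + (J(3, -3) + Z(0))*2) = -467*((-134 - 1*152)/(-2) + (-1 + 0)*2) = -467*((-134 - 152)*(-½) - 1*2) = -467*(-286*(-½) - 2) = -467*(143 - 2) = -467*141 = -65847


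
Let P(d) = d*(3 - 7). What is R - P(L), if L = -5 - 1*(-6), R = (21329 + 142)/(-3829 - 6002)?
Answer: 5951/3277 ≈ 1.8160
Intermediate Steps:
R = -7157/3277 (R = 21471/(-9831) = 21471*(-1/9831) = -7157/3277 ≈ -2.1840)
L = 1 (L = -5 + 6 = 1)
P(d) = -4*d (P(d) = d*(-4) = -4*d)
R - P(L) = -7157/3277 - (-4) = -7157/3277 - 1*(-4) = -7157/3277 + 4 = 5951/3277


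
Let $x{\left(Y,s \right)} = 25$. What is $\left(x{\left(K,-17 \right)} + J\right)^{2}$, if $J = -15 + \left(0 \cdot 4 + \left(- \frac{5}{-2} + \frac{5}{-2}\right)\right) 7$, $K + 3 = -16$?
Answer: $100$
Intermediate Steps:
$K = -19$ ($K = -3 - 16 = -19$)
$J = -15$ ($J = -15 + \left(0 + \left(\left(-5\right) \left(- \frac{1}{2}\right) + 5 \left(- \frac{1}{2}\right)\right)\right) 7 = -15 + \left(0 + \left(\frac{5}{2} - \frac{5}{2}\right)\right) 7 = -15 + \left(0 + 0\right) 7 = -15 + 0 \cdot 7 = -15 + 0 = -15$)
$\left(x{\left(K,-17 \right)} + J\right)^{2} = \left(25 - 15\right)^{2} = 10^{2} = 100$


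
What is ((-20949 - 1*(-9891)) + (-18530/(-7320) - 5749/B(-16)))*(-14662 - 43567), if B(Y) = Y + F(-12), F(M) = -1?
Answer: 7765767824107/12444 ≈ 6.2406e+8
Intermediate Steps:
B(Y) = -1 + Y (B(Y) = Y - 1 = -1 + Y)
((-20949 - 1*(-9891)) + (-18530/(-7320) - 5749/B(-16)))*(-14662 - 43567) = ((-20949 - 1*(-9891)) + (-18530/(-7320) - 5749/(-1 - 16)))*(-14662 - 43567) = ((-20949 + 9891) + (-18530*(-1/7320) - 5749/(-17)))*(-58229) = (-11058 + (1853/732 - 5749*(-1/17)))*(-58229) = (-11058 + (1853/732 + 5749/17))*(-58229) = (-11058 + 4239769/12444)*(-58229) = -133365983/12444*(-58229) = 7765767824107/12444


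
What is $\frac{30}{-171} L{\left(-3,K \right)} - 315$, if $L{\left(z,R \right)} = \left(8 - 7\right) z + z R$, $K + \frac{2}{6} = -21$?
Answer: $- \frac{18565}{57} \approx -325.7$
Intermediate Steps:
$K = - \frac{64}{3}$ ($K = - \frac{1}{3} - 21 = - \frac{64}{3} \approx -21.333$)
$L{\left(z,R \right)} = z + R z$ ($L{\left(z,R \right)} = \left(8 - 7\right) z + R z = 1 z + R z = z + R z$)
$\frac{30}{-171} L{\left(-3,K \right)} - 315 = \frac{30}{-171} \left(- 3 \left(1 - \frac{64}{3}\right)\right) - 315 = 30 \left(- \frac{1}{171}\right) \left(\left(-3\right) \left(- \frac{61}{3}\right)\right) - 315 = \left(- \frac{10}{57}\right) 61 - 315 = - \frac{610}{57} - 315 = - \frac{18565}{57}$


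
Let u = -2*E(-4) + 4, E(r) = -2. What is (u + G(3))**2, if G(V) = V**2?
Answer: 289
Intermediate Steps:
u = 8 (u = -2*(-2) + 4 = 4 + 4 = 8)
(u + G(3))**2 = (8 + 3**2)**2 = (8 + 9)**2 = 17**2 = 289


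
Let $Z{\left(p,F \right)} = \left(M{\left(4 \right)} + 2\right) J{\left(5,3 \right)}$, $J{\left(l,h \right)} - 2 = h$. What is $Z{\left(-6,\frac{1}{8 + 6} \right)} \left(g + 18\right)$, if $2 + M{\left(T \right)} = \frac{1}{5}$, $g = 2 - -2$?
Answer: $22$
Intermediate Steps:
$g = 4$ ($g = 2 + 2 = 4$)
$J{\left(l,h \right)} = 2 + h$
$M{\left(T \right)} = - \frac{9}{5}$ ($M{\left(T \right)} = -2 + \frac{1}{5} = - \frac{9}{5}$)
$Z{\left(p,F \right)} = 1$ ($Z{\left(p,F \right)} = \left(- \frac{9}{5} + 2\right) \left(2 + 3\right) = \frac{1}{5} \cdot 5 = 1$)
$Z{\left(-6,\frac{1}{8 + 6} \right)} \left(g + 18\right) = 1 \left(4 + 18\right) = 1 \cdot 22 = 22$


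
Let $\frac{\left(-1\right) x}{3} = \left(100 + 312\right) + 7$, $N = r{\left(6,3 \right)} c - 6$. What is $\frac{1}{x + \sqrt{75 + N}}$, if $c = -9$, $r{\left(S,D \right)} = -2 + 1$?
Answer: $- \frac{419}{526657} - \frac{\sqrt{78}}{1579971} \approx -0.00080117$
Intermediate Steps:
$r{\left(S,D \right)} = -1$
$N = 3$ ($N = \left(-1\right) \left(-9\right) - 6 = 9 - 6 = 3$)
$x = -1257$ ($x = - 3 \left(\left(100 + 312\right) + 7\right) = - 3 \left(412 + 7\right) = \left(-3\right) 419 = -1257$)
$\frac{1}{x + \sqrt{75 + N}} = \frac{1}{-1257 + \sqrt{75 + 3}} = \frac{1}{-1257 + \sqrt{78}}$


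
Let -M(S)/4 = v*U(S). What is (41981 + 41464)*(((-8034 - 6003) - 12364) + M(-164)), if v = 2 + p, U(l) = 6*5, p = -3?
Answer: -2193018045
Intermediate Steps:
U(l) = 30
v = -1 (v = 2 - 3 = -1)
M(S) = 120 (M(S) = -(-4)*30 = -4*(-30) = 120)
(41981 + 41464)*(((-8034 - 6003) - 12364) + M(-164)) = (41981 + 41464)*(((-8034 - 6003) - 12364) + 120) = 83445*((-14037 - 12364) + 120) = 83445*(-26401 + 120) = 83445*(-26281) = -2193018045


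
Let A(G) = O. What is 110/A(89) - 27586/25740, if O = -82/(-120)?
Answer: 6490499/40590 ≈ 159.90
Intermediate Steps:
O = 41/60 (O = -82*(-1/120) = 41/60 ≈ 0.68333)
A(G) = 41/60
110/A(89) - 27586/25740 = 110/(41/60) - 27586/25740 = 110*(60/41) - 27586*1/25740 = 6600/41 - 1061/990 = 6490499/40590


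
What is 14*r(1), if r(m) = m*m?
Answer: 14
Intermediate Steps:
r(m) = m**2
14*r(1) = 14*1**2 = 14*1 = 14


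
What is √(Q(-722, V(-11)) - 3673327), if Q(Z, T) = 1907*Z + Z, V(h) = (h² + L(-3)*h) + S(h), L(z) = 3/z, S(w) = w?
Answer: 143*I*√247 ≈ 2247.4*I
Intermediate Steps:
V(h) = h² (V(h) = (h² + (3/(-3))*h) + h = (h² + (3*(-⅓))*h) + h = (h² - h) + h = h²)
Q(Z, T) = 1908*Z
√(Q(-722, V(-11)) - 3673327) = √(1908*(-722) - 3673327) = √(-1377576 - 3673327) = √(-5050903) = 143*I*√247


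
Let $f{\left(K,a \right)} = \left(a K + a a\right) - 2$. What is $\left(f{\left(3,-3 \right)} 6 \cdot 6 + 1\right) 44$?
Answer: $-3124$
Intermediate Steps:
$f{\left(K,a \right)} = -2 + a^{2} + K a$ ($f{\left(K,a \right)} = \left(K a + a^{2}\right) - 2 = \left(a^{2} + K a\right) - 2 = -2 + a^{2} + K a$)
$\left(f{\left(3,-3 \right)} 6 \cdot 6 + 1\right) 44 = \left(\left(-2 + \left(-3\right)^{2} + 3 \left(-3\right)\right) 6 \cdot 6 + 1\right) 44 = \left(\left(-2 + 9 - 9\right) 36 + 1\right) 44 = \left(\left(-2\right) 36 + 1\right) 44 = \left(-72 + 1\right) 44 = \left(-71\right) 44 = -3124$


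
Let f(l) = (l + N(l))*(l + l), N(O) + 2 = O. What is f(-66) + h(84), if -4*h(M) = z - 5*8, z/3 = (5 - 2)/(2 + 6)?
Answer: 566327/32 ≈ 17698.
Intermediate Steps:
N(O) = -2 + O
z = 9/8 (z = 3*((5 - 2)/(2 + 6)) = 3*(3/8) = 9/8 ≈ 1.1250)
h(M) = 311/32 (h(M) = -(9/8 - 5*8)/4 = -(9/8 - 40)/4 = -1/4*(-311/8) = 311/32)
f(l) = 2*l*(-2 + 2*l) (f(l) = (l + (-2 + l))*(l + l) = (-2 + 2*l)*(2*l) = 2*l*(-2 + 2*l))
f(-66) + h(84) = 4*(-66)*(-1 - 66) + 311/32 = 4*(-66)*(-67) + 311/32 = 17688 + 311/32 = 566327/32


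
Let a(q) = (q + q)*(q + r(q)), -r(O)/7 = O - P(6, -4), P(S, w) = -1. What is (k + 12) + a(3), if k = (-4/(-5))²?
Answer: -3434/25 ≈ -137.36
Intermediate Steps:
r(O) = -7 - 7*O (r(O) = -7*(O - 1*(-1)) = -7*(O + 1) = -7*(1 + O) = -7 - 7*O)
a(q) = 2*q*(-7 - 6*q) (a(q) = (q + q)*(q + (-7 - 7*q)) = (2*q)*(-7 - 6*q) = 2*q*(-7 - 6*q))
k = 16/25 (k = (-4*(-⅕))² = (⅘)² = 16/25 ≈ 0.64000)
(k + 12) + a(3) = (16/25 + 12) - 2*3*(7 + 6*3) = 316/25 - 2*3*(7 + 18) = 316/25 - 2*3*25 = 316/25 - 150 = -3434/25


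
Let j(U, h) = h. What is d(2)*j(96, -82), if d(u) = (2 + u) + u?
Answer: -492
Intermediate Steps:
d(u) = 2 + 2*u
d(2)*j(96, -82) = (2 + 2*2)*(-82) = (2 + 4)*(-82) = 6*(-82) = -492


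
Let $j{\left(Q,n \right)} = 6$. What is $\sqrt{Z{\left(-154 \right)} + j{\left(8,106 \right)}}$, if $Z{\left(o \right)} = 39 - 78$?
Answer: $i \sqrt{33} \approx 5.7446 i$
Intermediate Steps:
$Z{\left(o \right)} = -39$
$\sqrt{Z{\left(-154 \right)} + j{\left(8,106 \right)}} = \sqrt{-39 + 6} = \sqrt{-33} = i \sqrt{33}$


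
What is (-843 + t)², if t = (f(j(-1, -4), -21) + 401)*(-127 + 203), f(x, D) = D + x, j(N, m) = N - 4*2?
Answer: 748186609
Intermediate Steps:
j(N, m) = -8 + N (j(N, m) = N - 8 = -8 + N)
t = 28196 (t = ((-21 + (-8 - 1)) + 401)*(-127 + 203) = ((-21 - 9) + 401)*76 = (-30 + 401)*76 = 371*76 = 28196)
(-843 + t)² = (-843 + 28196)² = 27353² = 748186609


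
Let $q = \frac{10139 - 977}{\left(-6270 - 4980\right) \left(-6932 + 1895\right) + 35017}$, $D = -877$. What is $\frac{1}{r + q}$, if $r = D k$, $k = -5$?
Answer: $\frac{56701267}{248635064957} \approx 0.00022805$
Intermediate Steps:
$r = 4385$ ($r = \left(-877\right) \left(-5\right) = 4385$)
$q = \frac{9162}{56701267}$ ($q = \frac{9162}{\left(-11250\right) \left(-5037\right) + 35017} = \frac{9162}{56666250 + 35017} = \frac{9162}{56701267} \approx 0.00016158$)
$\frac{1}{r + q} = \frac{1}{4385 + \frac{9162}{56701267}} = \frac{1}{\frac{248635064957}{56701267}} = \frac{56701267}{248635064957}$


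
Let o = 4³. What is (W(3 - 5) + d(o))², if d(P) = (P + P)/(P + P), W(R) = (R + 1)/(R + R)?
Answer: 25/16 ≈ 1.5625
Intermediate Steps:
W(R) = (1 + R)/(2*R) (W(R) = (1 + R)/((2*R)) = (1 + R)*(1/(2*R)) = (1 + R)/(2*R))
o = 64
d(P) = 1 (d(P) = (2*P)/((2*P)) = (2*P)*(1/(2*P)) = 1)
(W(3 - 5) + d(o))² = ((1 + (3 - 5))/(2*(3 - 5)) + 1)² = ((½)*(1 - 2)/(-2) + 1)² = ((½)*(-½)*(-1) + 1)² = (¼ + 1)² = (5/4)² = 25/16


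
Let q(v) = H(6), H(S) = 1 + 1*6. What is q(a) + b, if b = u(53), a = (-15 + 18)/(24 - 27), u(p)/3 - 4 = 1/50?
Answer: 953/50 ≈ 19.060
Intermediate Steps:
H(S) = 7 (H(S) = 1 + 6 = 7)
u(p) = 603/50 (u(p) = 12 + 3/50 = 603/50)
a = -1 (a = 3/(-3) = 3*(-⅓) = -1)
q(v) = 7
b = 603/50 ≈ 12.060
q(a) + b = 7 + 603/50 = 953/50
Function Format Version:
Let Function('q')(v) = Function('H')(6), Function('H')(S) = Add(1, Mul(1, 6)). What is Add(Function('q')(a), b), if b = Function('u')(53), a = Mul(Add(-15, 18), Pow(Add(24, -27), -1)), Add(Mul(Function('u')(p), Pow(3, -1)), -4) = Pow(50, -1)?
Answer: Rational(953, 50) ≈ 19.060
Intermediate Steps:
Function('H')(S) = 7 (Function('H')(S) = Add(1, 6) = 7)
Function('u')(p) = Rational(603, 50) (Function('u')(p) = Add(12, Mul(3, Pow(50, -1))) = Add(12, Mul(3, Rational(1, 50))) = Add(12, Rational(3, 50)) = Rational(603, 50))
a = -1 (a = Mul(3, Pow(-3, -1)) = Mul(3, Rational(-1, 3)) = -1)
Function('q')(v) = 7
b = Rational(603, 50) ≈ 12.060
Add(Function('q')(a), b) = Add(7, Rational(603, 50)) = Rational(953, 50)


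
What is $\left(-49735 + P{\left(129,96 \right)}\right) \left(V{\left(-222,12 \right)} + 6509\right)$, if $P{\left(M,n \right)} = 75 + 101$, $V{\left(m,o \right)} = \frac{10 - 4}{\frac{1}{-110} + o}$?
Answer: $- \frac{425515110329}{1319} \approx -3.226 \cdot 10^{8}$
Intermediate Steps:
$V{\left(m,o \right)} = \frac{6}{- \frac{1}{110} + o}$
$P{\left(M,n \right)} = 176$
$\left(-49735 + P{\left(129,96 \right)}\right) \left(V{\left(-222,12 \right)} + 6509\right) = \left(-49735 + 176\right) \left(\frac{660}{-1 + 110 \cdot 12} + 6509\right) = - 49559 \left(\frac{660}{-1 + 1320} + 6509\right) = - 49559 \left(\frac{660}{1319} + 6509\right) = \left(-49559\right) \frac{8586031}{1319} = - \frac{425515110329}{1319}$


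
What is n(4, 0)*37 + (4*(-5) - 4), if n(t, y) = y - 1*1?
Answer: -61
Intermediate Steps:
n(t, y) = -1 + y (n(t, y) = y - 1 = -1 + y)
n(4, 0)*37 + (4*(-5) - 4) = (-1 + 0)*37 + (4*(-5) - 4) = -1*37 + (-20 - 4) = -37 - 24 = -61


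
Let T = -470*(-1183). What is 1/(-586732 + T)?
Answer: -1/30722 ≈ -3.2550e-5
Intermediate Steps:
T = 556010
1/(-586732 + T) = 1/(-586732 + 556010) = 1/(-30722) = -1/30722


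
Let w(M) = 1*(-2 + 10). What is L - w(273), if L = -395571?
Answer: -395579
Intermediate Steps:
w(M) = 8 (w(M) = 1*8 = 8)
L - w(273) = -395571 - 1*8 = -395571 - 8 = -395579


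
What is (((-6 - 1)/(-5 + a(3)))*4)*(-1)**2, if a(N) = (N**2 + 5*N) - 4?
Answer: -28/15 ≈ -1.8667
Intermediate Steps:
a(N) = -4 + N**2 + 5*N
(((-6 - 1)/(-5 + a(3)))*4)*(-1)**2 = (((-6 - 1)/(-5 + (-4 + 3**2 + 5*3)))*4)*(-1)**2 = (-7/(-5 + (-4 + 9 + 15))*4)*1 = (-7/(-5 + 20)*4)*1 = (-7/15*4)*1 = (-7*1/15*4)*1 = -7/15*4*1 = -28/15*1 = -28/15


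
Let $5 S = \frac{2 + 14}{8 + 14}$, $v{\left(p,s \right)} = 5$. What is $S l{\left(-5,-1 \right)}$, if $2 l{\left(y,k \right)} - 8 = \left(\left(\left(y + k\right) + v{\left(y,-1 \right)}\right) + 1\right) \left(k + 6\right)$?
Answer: $\frac{32}{55} \approx 0.58182$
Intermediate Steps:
$S = \frac{8}{55}$ ($S = \frac{\left(2 + 14\right) \frac{1}{8 + 14}}{5} = \frac{16 \cdot \frac{1}{22}}{5} = \frac{1}{5} \cdot \frac{8}{11} = \frac{8}{55} \approx 0.14545$)
$l{\left(y,k \right)} = 4 + \frac{\left(6 + k\right) \left(6 + k + y\right)}{2}$ ($l{\left(y,k \right)} = 4 + \frac{\left(\left(\left(y + k\right) + 5\right) + 1\right) \left(k + 6\right)}{2} = 4 + \frac{\left(\left(\left(k + y\right) + 5\right) + 1\right) \left(6 + k\right)}{2} = 4 + \frac{\left(\left(5 + k + y\right) + 1\right) \left(6 + k\right)}{2} = 4 + \frac{\left(6 + k + y\right) \left(6 + k\right)}{2} = 4 + \frac{\left(6 + k\right) \left(6 + k + y\right)}{2}$)
$S l{\left(-5,-1 \right)} = \frac{8 \left(22 + \frac{\left(-1\right)^{2}}{2} + 3 \left(-5\right) + 6 \left(-1\right) + \frac{1}{2} \left(-1\right) \left(-5\right)\right)}{55} = \frac{8 \left(22 + \frac{1}{2} \cdot 1 - 15 - 6 + \frac{5}{2}\right)}{55} = \frac{8 \left(22 + \frac{1}{2} - 15 - 6 + \frac{5}{2}\right)}{55} = \frac{8}{55} \cdot 4 = \frac{32}{55}$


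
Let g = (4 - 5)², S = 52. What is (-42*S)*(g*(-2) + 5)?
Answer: -6552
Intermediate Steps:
g = 1 (g = (-1)² = 1)
(-42*S)*(g*(-2) + 5) = (-42*52)*(1*(-2) + 5) = -2184*(-2 + 5) = -2184*3 = -6552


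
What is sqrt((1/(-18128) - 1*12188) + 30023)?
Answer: sqrt(366313491907)/4532 ≈ 133.55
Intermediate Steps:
sqrt((1/(-18128) - 1*12188) + 30023) = sqrt((-1/18128 - 12188) + 30023) = sqrt(-220944065/18128 + 30023) = sqrt(323312879/18128) = sqrt(366313491907)/4532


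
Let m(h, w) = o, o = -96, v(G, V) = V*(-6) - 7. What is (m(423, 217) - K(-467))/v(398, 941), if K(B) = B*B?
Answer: 218185/5653 ≈ 38.596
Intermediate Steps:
K(B) = B²
v(G, V) = -7 - 6*V (v(G, V) = -6*V - 7 = -7 - 6*V)
m(h, w) = -96
(m(423, 217) - K(-467))/v(398, 941) = (-96 - 1*(-467)²)/(-7 - 6*941) = (-96 - 1*218089)/(-7 - 5646) = (-96 - 218089)/(-5653) = -218185*(-1/5653) = 218185/5653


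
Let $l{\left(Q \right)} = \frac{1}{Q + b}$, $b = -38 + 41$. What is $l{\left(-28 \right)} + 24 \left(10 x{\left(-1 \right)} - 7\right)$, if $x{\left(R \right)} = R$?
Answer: $- \frac{10201}{25} \approx -408.04$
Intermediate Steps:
$b = 3$
$l{\left(Q \right)} = \frac{1}{3 + Q}$ ($l{\left(Q \right)} = \frac{1}{Q + 3} = \frac{1}{3 + Q}$)
$l{\left(-28 \right)} + 24 \left(10 x{\left(-1 \right)} - 7\right) = \frac{1}{3 - 28} + 24 \left(10 \left(-1\right) - 7\right) = \frac{1}{-25} + 24 \left(-10 - 7\right) = - \frac{1}{25} + 24 \left(-17\right) = - \frac{1}{25} - 408 = - \frac{10201}{25}$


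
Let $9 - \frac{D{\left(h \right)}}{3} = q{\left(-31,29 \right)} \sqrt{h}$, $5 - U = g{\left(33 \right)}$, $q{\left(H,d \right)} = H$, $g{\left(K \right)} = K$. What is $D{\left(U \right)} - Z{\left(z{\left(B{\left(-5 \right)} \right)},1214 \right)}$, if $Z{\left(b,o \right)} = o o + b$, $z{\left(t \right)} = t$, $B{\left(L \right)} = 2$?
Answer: $-1473771 + 186 i \sqrt{7} \approx -1.4738 \cdot 10^{6} + 492.11 i$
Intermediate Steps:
$Z{\left(b,o \right)} = b + o^{2}$ ($Z{\left(b,o \right)} = o^{2} + b = b + o^{2}$)
$U = -28$ ($U = 5 - 33 = -28$)
$D{\left(h \right)} = 27 + 93 \sqrt{h}$ ($D{\left(h \right)} = 27 - 3 \left(- 31 \sqrt{h}\right) = 27 + 93 \sqrt{h}$)
$D{\left(U \right)} - Z{\left(z{\left(B{\left(-5 \right)} \right)},1214 \right)} = \left(27 + 93 \sqrt{-28}\right) - \left(2 + 1214^{2}\right) = \left(27 + 93 \cdot 2 i \sqrt{7}\right) - \left(2 + 1473796\right) = \left(27 + 186 i \sqrt{7}\right) - 1473798 = -1473771 + 186 i \sqrt{7}$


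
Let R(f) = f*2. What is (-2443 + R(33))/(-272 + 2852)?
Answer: -2377/2580 ≈ -0.92132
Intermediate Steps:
R(f) = 2*f
(-2443 + R(33))/(-272 + 2852) = (-2443 + 2*33)/(-272 + 2852) = (-2443 + 66)/2580 = -2377*1/2580 = -2377/2580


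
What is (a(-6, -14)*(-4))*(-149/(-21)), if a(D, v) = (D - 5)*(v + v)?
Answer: -26224/3 ≈ -8741.3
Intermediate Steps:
a(D, v) = 2*v*(-5 + D) (a(D, v) = (-5 + D)*(2*v) = 2*v*(-5 + D))
(a(-6, -14)*(-4))*(-149/(-21)) = ((2*(-14)*(-5 - 6))*(-4))*(-149/(-21)) = ((2*(-14)*(-11))*(-4))*(-149*(-1/21)) = (308*(-4))*(149/21) = -1232*149/21 = -26224/3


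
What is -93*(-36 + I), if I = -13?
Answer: 4557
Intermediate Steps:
-93*(-36 + I) = -93*(-36 - 13) = -93*(-49) = 4557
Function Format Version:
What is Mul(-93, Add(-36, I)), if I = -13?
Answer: 4557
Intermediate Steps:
Mul(-93, Add(-36, I)) = Mul(-93, Add(-36, -13)) = Mul(-93, -49) = 4557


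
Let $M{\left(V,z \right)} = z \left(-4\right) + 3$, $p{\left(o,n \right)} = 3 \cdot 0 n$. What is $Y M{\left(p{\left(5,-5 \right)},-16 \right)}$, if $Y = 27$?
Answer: $1809$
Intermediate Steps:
$p{\left(o,n \right)} = 0$ ($p{\left(o,n \right)} = 0 n = 0$)
$M{\left(V,z \right)} = 3 - 4 z$ ($M{\left(V,z \right)} = - 4 z + 3 = 3 - 4 z$)
$Y M{\left(p{\left(5,-5 \right)},-16 \right)} = 27 \left(3 - -64\right) = 27 \left(3 + 64\right) = 27 \cdot 67 = 1809$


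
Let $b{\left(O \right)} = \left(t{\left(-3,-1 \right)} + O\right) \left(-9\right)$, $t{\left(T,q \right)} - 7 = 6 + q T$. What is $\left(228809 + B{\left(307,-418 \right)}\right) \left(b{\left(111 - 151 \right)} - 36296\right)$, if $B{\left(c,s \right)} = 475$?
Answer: $-8272566720$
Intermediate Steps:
$t{\left(T,q \right)} = 13 + T q$ ($t{\left(T,q \right)} = 7 + \left(6 + q T\right) = 7 + \left(6 + T q\right) = 13 + T q$)
$b{\left(O \right)} = -144 - 9 O$ ($b{\left(O \right)} = \left(\left(13 - -3\right) + O\right) \left(-9\right) = \left(\left(13 + 3\right) + O\right) \left(-9\right) = \left(16 + O\right) \left(-9\right) = -144 - 9 O$)
$\left(228809 + B{\left(307,-418 \right)}\right) \left(b{\left(111 - 151 \right)} - 36296\right) = \left(228809 + 475\right) \left(\left(-144 - 9 \left(111 - 151\right)\right) - 36296\right) = 229284 \left(\left(-144 - -360\right) - 36296\right) = 229284 \left(\left(-144 + 360\right) - 36296\right) = 229284 \left(216 - 36296\right) = 229284 \left(-36080\right) = -8272566720$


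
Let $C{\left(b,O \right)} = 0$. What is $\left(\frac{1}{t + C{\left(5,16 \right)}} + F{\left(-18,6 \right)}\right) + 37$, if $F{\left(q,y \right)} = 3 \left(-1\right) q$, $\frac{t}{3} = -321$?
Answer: $\frac{87632}{963} \approx 90.999$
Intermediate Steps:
$t = -963$ ($t = 3 \left(-321\right) = -963$)
$F{\left(q,y \right)} = - 3 q$
$\left(\frac{1}{t + C{\left(5,16 \right)}} + F{\left(-18,6 \right)}\right) + 37 = \left(\frac{1}{-963 + 0} - -54\right) + 37 = \left(\frac{1}{-963} + 54\right) + 37 = \left(- \frac{1}{963} + 54\right) + 37 = \frac{52001}{963} + 37 = \frac{87632}{963}$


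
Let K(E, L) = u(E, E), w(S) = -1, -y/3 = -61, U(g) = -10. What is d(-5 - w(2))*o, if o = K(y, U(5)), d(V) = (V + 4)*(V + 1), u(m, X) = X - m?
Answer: 0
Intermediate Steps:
y = 183 (y = -3*(-61) = 183)
K(E, L) = 0 (K(E, L) = E - E = 0)
d(V) = (1 + V)*(4 + V) (d(V) = (4 + V)*(1 + V) = (1 + V)*(4 + V))
o = 0
d(-5 - w(2))*o = (4 + (-5 - 1*(-1))² + 5*(-5 - 1*(-1)))*0 = (4 + (-5 + 1)² + 5*(-5 + 1))*0 = (4 + (-4)² + 5*(-4))*0 = (4 + 16 - 20)*0 = 0*0 = 0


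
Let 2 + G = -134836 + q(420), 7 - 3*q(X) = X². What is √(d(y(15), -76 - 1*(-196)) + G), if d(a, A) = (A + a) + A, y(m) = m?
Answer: I*√1740426/3 ≈ 439.75*I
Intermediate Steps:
q(X) = 7/3 - X²/3
G = -580907/3 (G = -2 + (-134836 + (7/3 - ⅓*420²)) = -2 + (-134836 + (7/3 - ⅓*176400)) = -2 + (-134836 + (7/3 - 58800)) = -2 + (-134836 - 176393/3) = -2 - 580901/3 = -580907/3 ≈ -1.9364e+5)
d(a, A) = a + 2*A
√(d(y(15), -76 - 1*(-196)) + G) = √((15 + 2*(-76 - 1*(-196))) - 580907/3) = √((15 + 2*(-76 + 196)) - 580907/3) = √((15 + 2*120) - 580907/3) = √((15 + 240) - 580907/3) = √(255 - 580907/3) = √(-580142/3) = I*√1740426/3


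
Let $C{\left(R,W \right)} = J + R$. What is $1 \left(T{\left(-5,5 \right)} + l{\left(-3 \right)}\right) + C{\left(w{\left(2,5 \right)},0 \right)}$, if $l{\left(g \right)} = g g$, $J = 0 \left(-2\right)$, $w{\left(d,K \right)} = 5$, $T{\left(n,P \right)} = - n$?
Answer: $19$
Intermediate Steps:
$J = 0$
$C{\left(R,W \right)} = R$ ($C{\left(R,W \right)} = 0 + R = R$)
$l{\left(g \right)} = g^{2}$
$1 \left(T{\left(-5,5 \right)} + l{\left(-3 \right)}\right) + C{\left(w{\left(2,5 \right)},0 \right)} = 1 \left(\left(-1\right) \left(-5\right) + \left(-3\right)^{2}\right) + 5 = 1 \left(5 + 9\right) + 5 = 1 \cdot 14 + 5 = 14 + 5 = 19$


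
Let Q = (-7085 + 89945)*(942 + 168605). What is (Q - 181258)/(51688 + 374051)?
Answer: 14048483162/425739 ≈ 32998.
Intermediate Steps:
Q = 14048664420 (Q = 82860*169547 = 14048664420)
(Q - 181258)/(51688 + 374051) = (14048664420 - 181258)/(51688 + 374051) = 14048483162/425739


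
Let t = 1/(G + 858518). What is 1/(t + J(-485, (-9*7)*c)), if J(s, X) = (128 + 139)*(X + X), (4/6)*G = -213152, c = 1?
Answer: -538790/18125973179 ≈ -2.9725e-5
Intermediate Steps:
G = -319728 (G = (3/2)*(-213152) = -319728)
J(s, X) = 534*X (J(s, X) = 267*(2*X) = 534*X)
t = 1/538790 (t = 1/(-319728 + 858518) = 1/538790 ≈ 1.8560e-6)
1/(t + J(-485, (-9*7)*c)) = 1/(1/538790 + 534*(-9*7*1)) = 1/(1/538790 + 534*(-63*1)) = 1/(1/538790 + 534*(-63)) = 1/(1/538790 - 33642) = 1/(-18125973179/538790) = -538790/18125973179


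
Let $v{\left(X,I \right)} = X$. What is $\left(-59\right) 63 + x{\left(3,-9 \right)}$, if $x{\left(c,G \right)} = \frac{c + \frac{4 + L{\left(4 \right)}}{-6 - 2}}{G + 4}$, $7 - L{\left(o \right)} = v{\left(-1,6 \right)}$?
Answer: $- \frac{37173}{10} \approx -3717.3$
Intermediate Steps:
$L{\left(o \right)} = 8$ ($L{\left(o \right)} = 7 - -1 = 7 + 1 = 8$)
$x{\left(c,G \right)} = \frac{- \frac{3}{2} + c}{4 + G}$ ($x{\left(c,G \right)} = \frac{c + \frac{4 + 8}{-6 - 2}}{G + 4} = \frac{c + \frac{12}{-8}}{4 + G} = \frac{c + 12 \left(- \frac{1}{8}\right)}{4 + G} = \frac{c - \frac{3}{2}}{4 + G} = \frac{- \frac{3}{2} + c}{4 + G}$)
$\left(-59\right) 63 + x{\left(3,-9 \right)} = \left(-59\right) 63 + \frac{- \frac{3}{2} + 3}{4 - 9} = -3717 + \frac{1}{-5} \cdot \frac{3}{2} = -3717 - \frac{3}{10} = - \frac{37173}{10}$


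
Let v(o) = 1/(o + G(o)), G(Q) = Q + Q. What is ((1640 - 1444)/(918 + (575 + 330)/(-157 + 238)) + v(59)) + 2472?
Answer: 32933759387/13321551 ≈ 2472.2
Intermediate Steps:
G(Q) = 2*Q
v(o) = 1/(3*o) (v(o) = 1/(o + 2*o) = 1/(3*o))
((1640 - 1444)/(918 + (575 + 330)/(-157 + 238)) + v(59)) + 2472 = ((1640 - 1444)/(918 + (575 + 330)/(-157 + 238)) + (1/3)/59) + 2472 = (196/(918 + 905/81) + (1/3)*(1/59)) + 2472 = (196/(918 + 905*(1/81)) + 1/177) + 2472 = (196/(918 + 905/81) + 1/177) + 2472 = (196/(75263/81) + 1/177) + 2472 = (196*(81/75263) + 1/177) + 2472 = (15876/75263 + 1/177) + 2472 = 2885315/13321551 + 2472 = 32933759387/13321551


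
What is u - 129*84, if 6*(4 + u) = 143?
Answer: -64897/6 ≈ -10816.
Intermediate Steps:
u = 119/6 (u = -4 + (⅙)*143 = -4 + 143/6 = 119/6 ≈ 19.833)
u - 129*84 = 119/6 - 129*84 = 119/6 - 10836 = -64897/6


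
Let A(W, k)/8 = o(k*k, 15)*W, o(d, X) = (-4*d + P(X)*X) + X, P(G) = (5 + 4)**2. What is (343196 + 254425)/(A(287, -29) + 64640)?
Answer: -597621/4835024 ≈ -0.12360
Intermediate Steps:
P(G) = 81 (P(G) = 9**2 = 81)
o(d, X) = -4*d + 82*X (o(d, X) = (-4*d + 81*X) + X = -4*d + 82*X)
A(W, k) = 8*W*(1230 - 4*k**2) (A(W, k) = 8*((-4*k*k + 82*15)*W) = 8*((-4*k**2 + 1230)*W) = 8*((1230 - 4*k**2)*W) = 8*(W*(1230 - 4*k**2)) = 8*W*(1230 - 4*k**2))
(343196 + 254425)/(A(287, -29) + 64640) = (343196 + 254425)/(16*287*(615 - 2*(-29)**2) + 64640) = 597621/(16*287*(615 - 2*841) + 64640) = 597621/(16*287*(615 - 1682) + 64640) = 597621/(16*287*(-1067) + 64640) = 597621/(-4899664 + 64640) = 597621/(-4835024) = 597621*(-1/4835024) = -597621/4835024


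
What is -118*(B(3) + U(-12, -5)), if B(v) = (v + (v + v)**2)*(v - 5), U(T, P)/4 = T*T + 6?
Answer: -61596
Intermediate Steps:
U(T, P) = 24 + 4*T**2 (U(T, P) = 4*(T*T + 6) = 4*(T**2 + 6) = 4*(6 + T**2) = 24 + 4*T**2)
B(v) = (-5 + v)*(v + 4*v**2) (B(v) = (v + (2*v)**2)*(-5 + v) = (v + 4*v**2)*(-5 + v) = (-5 + v)*(v + 4*v**2))
-118*(B(3) + U(-12, -5)) = -118*(3*(-5 - 19*3 + 4*3**2) + (24 + 4*(-12)**2)) = -118*(3*(-5 - 57 + 4*9) + (24 + 4*144)) = -118*(3*(-5 - 57 + 36) + (24 + 576)) = -118*(3*(-26) + 600) = -118*(-78 + 600) = -118*522 = -61596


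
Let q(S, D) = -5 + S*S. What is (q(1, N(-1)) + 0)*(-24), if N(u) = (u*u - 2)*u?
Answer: 96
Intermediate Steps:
N(u) = u*(-2 + u²) (N(u) = (u² - 2)*u = (-2 + u²)*u = u*(-2 + u²))
q(S, D) = -5 + S²
(q(1, N(-1)) + 0)*(-24) = ((-5 + 1²) + 0)*(-24) = ((-5 + 1) + 0)*(-24) = (-4 + 0)*(-24) = -4*(-24) = 96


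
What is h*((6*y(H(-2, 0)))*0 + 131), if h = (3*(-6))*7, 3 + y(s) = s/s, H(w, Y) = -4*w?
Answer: -16506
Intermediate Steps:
y(s) = -2 (y(s) = -3 + s/s = -3 + 1 = -2)
h = -126 (h = -18*7 = -126)
h*((6*y(H(-2, 0)))*0 + 131) = -126*((6*(-2))*0 + 131) = -126*(-12*0 + 131) = -126*(0 + 131) = -126*131 = -16506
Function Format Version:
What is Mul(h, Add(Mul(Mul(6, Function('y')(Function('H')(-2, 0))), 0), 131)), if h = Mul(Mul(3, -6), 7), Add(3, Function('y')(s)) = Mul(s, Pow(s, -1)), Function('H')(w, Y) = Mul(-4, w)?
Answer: -16506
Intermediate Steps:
Function('y')(s) = -2 (Function('y')(s) = Add(-3, Mul(s, Pow(s, -1))) = Add(-3, 1) = -2)
h = -126 (h = Mul(-18, 7) = -126)
Mul(h, Add(Mul(Mul(6, Function('y')(Function('H')(-2, 0))), 0), 131)) = Mul(-126, Add(Mul(Mul(6, -2), 0), 131)) = Mul(-126, Add(Mul(-12, 0), 131)) = Mul(-126, Add(0, 131)) = Mul(-126, 131) = -16506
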